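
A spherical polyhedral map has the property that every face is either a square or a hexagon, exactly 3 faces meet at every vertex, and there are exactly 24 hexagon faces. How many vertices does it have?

56

Let x be the number of squares; then F = 24 + x.
Edge–face incidences: 2E = 6·24 + 4·x = 144 + 4x.
Every vertex has degree 3, so 3V = 2E.
Euler: V − E + F = 2 ⇒ (2E)/3 − E + (24 + x) = 2.
Multiply by 6: 2·(2E) − 3·(2E) + 6·(24 + x) = 12, i.e. 144 + 6x − (144 + 4x) = 12.
Collecting terms: 2x = 12, so x = 6.
Then 2E = 144 + 4·6 = 168, so E = 84, V = 2E/3 = 56, F = 24 + 6 = 30.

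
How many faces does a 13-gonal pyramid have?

14

A pyramid on an n-gon base has one n-gon and n triangles: V = 13 + 1 = 14, E = 2·13 = 26, F = 13 + 1 = 14.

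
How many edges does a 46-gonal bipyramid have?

A bipyramid over an n-gon has 2n triangular faces and n + 2 vertices: V = 46 + 2 = 48, E = 3·46 = 138, F = 2·46 = 92.

138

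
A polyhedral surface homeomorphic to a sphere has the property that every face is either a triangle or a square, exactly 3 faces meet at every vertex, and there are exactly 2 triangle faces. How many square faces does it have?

Let x be the number of squares; then F = 2 + x.
Edge–face incidences: 2E = 3·2 + 4·x = 6 + 4x.
Every vertex has degree 3, so 3V = 2E.
Euler: V − E + F = 2 ⇒ (2E)/3 − E + (2 + x) = 2.
Multiply by 6: 2·(2E) − 3·(2E) + 6·(2 + x) = 12, i.e. 12 + 6x − (6 + 4x) = 12.
Collecting terms: 2x + 6 = 12, so 2x = 6, so x = 3.
Then 2E = 6 + 4·3 = 18, so E = 9, V = 2E/3 = 6, F = 2 + 3 = 5.

3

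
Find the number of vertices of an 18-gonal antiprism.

An antiprism on an n-gon has two n-gon caps and 2n triangles: V = 2·18 = 36, E = 4·18 = 72, F = 2·18 + 2 = 38.

36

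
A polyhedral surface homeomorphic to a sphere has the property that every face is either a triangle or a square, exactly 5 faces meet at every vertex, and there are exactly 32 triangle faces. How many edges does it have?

Let x be the number of squares; then F = 32 + x.
Edge–face incidences: 2E = 3·32 + 4·x = 96 + 4x.
Every vertex has degree 5, so 5V = 2E.
Euler: V − E + F = 2 ⇒ (2E)/5 − E + (32 + x) = 2.
Multiply by 10: 2·(2E) − 5·(2E) + 10·(32 + x) = 20, i.e. 320 + 10x − 3·(96 + 4x) = 20.
Collecting terms: −2x + 32 = 20, so −2x = −12, so x = 6.
Then 2E = 96 + 4·6 = 120, so E = 60, V = 2E/5 = 24, F = 32 + 6 = 38.

60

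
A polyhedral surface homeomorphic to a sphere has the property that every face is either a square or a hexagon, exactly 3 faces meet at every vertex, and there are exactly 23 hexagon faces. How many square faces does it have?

6

Let x be the number of squares; then F = 23 + x.
Edge–face incidences: 2E = 6·23 + 4·x = 138 + 4x.
Every vertex has degree 3, so 3V = 2E.
Euler: V − E + F = 2 ⇒ (2E)/3 − E + (23 + x) = 2.
Multiply by 6: 2·(2E) − 3·(2E) + 6·(23 + x) = 12, i.e. 138 + 6x − (138 + 4x) = 12.
Collecting terms: 2x = 12, so x = 6.
Then 2E = 138 + 4·6 = 162, so E = 81, V = 2E/3 = 54, F = 23 + 6 = 29.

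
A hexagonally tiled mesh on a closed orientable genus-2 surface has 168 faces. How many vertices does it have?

334

χ = 2 − 2·2 = -2, and every face is a hexagon so 6F = 2E.
E = 6·168/2 = 504. Then V = -2 + E − F = -2 + 504 − 168 = 334.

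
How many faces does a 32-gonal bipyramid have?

A bipyramid over an n-gon has 2n triangular faces and n + 2 vertices: V = 32 + 2 = 34, E = 3·32 = 96, F = 2·32 = 64.

64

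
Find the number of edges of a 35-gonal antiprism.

140

An antiprism on an n-gon has two n-gon caps and 2n triangles: V = 2·35 = 70, E = 4·35 = 140, F = 2·35 + 2 = 72.
Check: V − E + F = 70 − 140 + 72 = 2.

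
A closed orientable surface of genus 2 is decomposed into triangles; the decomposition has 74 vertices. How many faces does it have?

χ = 2 − 2·2 = -2, and every face is a triangle so 3F = 2E.
V − E + F = -2 with E = 3F/2 gives 74 − (3/2 − 1)·F = -2, so F = 152 and E = 228.

152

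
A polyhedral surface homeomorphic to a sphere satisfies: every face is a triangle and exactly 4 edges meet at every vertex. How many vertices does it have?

6

Each face has 3 edges and each edge borders two faces, so 2E = 3F.
Each vertex has degree 4, so 4V = 2E and hence V = 3F/4.
Euler: V − E + F = 2 ⇒ (3F/4) − (3F/2) + F = 2.
Multiply by 8: (6 − 12 + 8)F = 16, i.e. 2F = 16.
So F = 8, E = 3·8/2 = 12, V = 3·8/4 = 6.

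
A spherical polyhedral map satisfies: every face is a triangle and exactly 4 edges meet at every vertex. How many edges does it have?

Each face has 3 edges and each edge borders two faces, so 2E = 3F.
Each vertex has degree 4, so 4V = 2E and hence V = 3F/4.
Euler: V − E + F = 2 ⇒ (3F/4) − (3F/2) + F = 2.
Multiply by 8: (6 − 12 + 8)F = 16, i.e. 2F = 16.
So F = 8, E = 3·8/2 = 12, V = 3·8/4 = 6.

12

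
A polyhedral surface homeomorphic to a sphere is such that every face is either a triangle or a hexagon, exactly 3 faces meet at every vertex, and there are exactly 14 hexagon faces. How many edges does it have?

Let x be the number of triangles; then F = 14 + x.
Edge–face incidences: 2E = 6·14 + 3·x = 84 + 3x.
Every vertex has degree 3, so 3V = 2E.
Euler: V − E + F = 2 ⇒ (2E)/3 − E + (14 + x) = 2.
Multiply by 6: 2·(2E) − 3·(2E) + 6·(14 + x) = 12, i.e. 84 + 6x − (84 + 3x) = 12.
Collecting terms: 3x = 12, so x = 4.
Then 2E = 84 + 3·4 = 96, so E = 48, V = 2E/3 = 32, F = 14 + 4 = 18.

48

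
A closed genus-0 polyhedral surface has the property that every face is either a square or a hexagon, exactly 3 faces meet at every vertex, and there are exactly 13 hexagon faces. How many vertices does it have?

34

Let x be the number of squares; then F = 13 + x.
Edge–face incidences: 2E = 6·13 + 4·x = 78 + 4x.
Every vertex has degree 3, so 3V = 2E.
Euler: V − E + F = 2 ⇒ (2E)/3 − E + (13 + x) = 2.
Multiply by 6: 2·(2E) − 3·(2E) + 6·(13 + x) = 12, i.e. 78 + 6x − (78 + 4x) = 12.
Collecting terms: 2x = 12, so x = 6.
Then 2E = 78 + 4·6 = 102, so E = 51, V = 2E/3 = 34, F = 13 + 6 = 19.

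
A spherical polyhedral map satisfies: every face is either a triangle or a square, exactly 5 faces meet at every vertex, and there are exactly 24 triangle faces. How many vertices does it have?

Let x be the number of squares; then F = 24 + x.
Edge–face incidences: 2E = 3·24 + 4·x = 72 + 4x.
Every vertex has degree 5, so 5V = 2E.
Euler: V − E + F = 2 ⇒ (2E)/5 − E + (24 + x) = 2.
Multiply by 10: 2·(2E) − 5·(2E) + 10·(24 + x) = 20, i.e. 240 + 10x − 3·(72 + 4x) = 20.
Collecting terms: −2x + 24 = 20, so −2x = −4, so x = 2.
Then 2E = 72 + 4·2 = 80, so E = 40, V = 2E/5 = 16, F = 24 + 2 = 26.

16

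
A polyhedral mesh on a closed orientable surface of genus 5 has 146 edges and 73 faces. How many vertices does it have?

65

For a closed orientable surface of genus 5, χ = 2 − 2·5 = -8.
V = -8 + E − F = -8 + 146 − 73 = 65.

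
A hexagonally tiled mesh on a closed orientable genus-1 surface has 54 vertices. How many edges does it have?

χ = 2 − 2·1 = 0, and every face is a hexagon so 6F = 2E.
V − E + F = 0 with E = 6F/2 gives 54 − (6/2 − 1)·F = 0, so F = 27 and E = 81.

81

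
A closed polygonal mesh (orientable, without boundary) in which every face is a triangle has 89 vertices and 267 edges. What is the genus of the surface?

Every face is a triangle and each edge borders two faces, so 3F = 2·267, giving F = 178.
χ = V − E + F = 89 − 267 + 178 = 0.
For a closed orientable surface χ = 2 − 2g, so g = (2 − (0))/2 = 1.

1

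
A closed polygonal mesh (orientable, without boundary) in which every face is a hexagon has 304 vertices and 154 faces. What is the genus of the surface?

3

Every face is a hexagon, so 2E = 6·154 = 924, giving E = 462.
χ = V − E + F = 304 − 462 + 154 = -4.
For a closed orientable surface χ = 2 − 2g, so g = (2 − (-4))/2 = 3.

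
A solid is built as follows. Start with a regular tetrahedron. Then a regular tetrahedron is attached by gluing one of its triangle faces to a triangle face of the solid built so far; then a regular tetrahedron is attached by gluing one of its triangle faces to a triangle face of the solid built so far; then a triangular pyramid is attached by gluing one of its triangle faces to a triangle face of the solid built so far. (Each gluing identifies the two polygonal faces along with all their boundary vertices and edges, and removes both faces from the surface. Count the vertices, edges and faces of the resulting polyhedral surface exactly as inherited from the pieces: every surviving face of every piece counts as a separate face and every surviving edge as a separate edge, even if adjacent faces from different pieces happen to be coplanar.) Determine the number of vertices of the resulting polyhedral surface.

A regular tetrahedron: V=4, E=6, F=4.
Attach a regular tetrahedron (V=4, E=6, F=4) along a 3-gon: merge 3 vertices and 3 edges, delete both glued faces → V=5, E=9, F=6.
Attach a regular tetrahedron (V=4, E=6, F=4) along a 3-gon: merge 3 vertices and 3 edges, delete both glued faces → V=6, E=12, F=8.
Attach a triangular pyramid (V=4, E=6, F=4) along a 3-gon: merge 3 vertices and 3 edges, delete both glued faces → V=7, E=15, F=10.
Check: V − E + F = 7 − 15 + 10 = 2.

7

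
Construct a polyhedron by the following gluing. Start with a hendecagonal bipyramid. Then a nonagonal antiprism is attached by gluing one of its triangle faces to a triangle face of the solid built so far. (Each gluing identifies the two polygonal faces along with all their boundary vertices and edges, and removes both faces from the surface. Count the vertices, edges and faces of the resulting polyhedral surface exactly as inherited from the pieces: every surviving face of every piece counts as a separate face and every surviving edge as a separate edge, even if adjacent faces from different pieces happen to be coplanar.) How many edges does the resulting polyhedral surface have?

66

A hendecagonal bipyramid: V=13, E=33, F=22.
Attach a nonagonal antiprism (V=18, E=36, F=20) along a 3-gon: merge 3 vertices and 3 edges, delete both glued faces → V=28, E=66, F=40.
Check: V − E + F = 28 − 66 + 40 = 2.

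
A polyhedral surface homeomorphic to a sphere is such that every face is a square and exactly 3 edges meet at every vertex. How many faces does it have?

6

Each face has 4 edges and each edge borders two faces, so 2E = 4F.
Each vertex has degree 3, so 3V = 2E and hence V = 4F/3.
Euler: V − E + F = 2 ⇒ (4F/3) − (4F/2) + F = 2.
Multiply by 6: (8 − 12 + 6)F = 12, i.e. 2F = 12.
So F = 6, E = 4·6/2 = 12, V = 4·6/3 = 8.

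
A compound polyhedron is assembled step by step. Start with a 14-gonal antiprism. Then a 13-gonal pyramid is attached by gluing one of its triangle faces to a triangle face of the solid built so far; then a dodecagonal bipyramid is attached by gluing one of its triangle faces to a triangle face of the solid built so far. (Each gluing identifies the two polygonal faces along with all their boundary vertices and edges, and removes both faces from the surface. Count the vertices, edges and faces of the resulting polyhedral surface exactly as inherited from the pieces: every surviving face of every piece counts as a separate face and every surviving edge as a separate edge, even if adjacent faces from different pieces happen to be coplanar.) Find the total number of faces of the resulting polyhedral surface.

64

A 14-gonal antiprism: V=28, E=56, F=30.
Attach a 13-gonal pyramid (V=14, E=26, F=14) along a 3-gon: merge 3 vertices and 3 edges, delete both glued faces → V=39, E=79, F=42.
Attach a dodecagonal bipyramid (V=14, E=36, F=24) along a 3-gon: merge 3 vertices and 3 edges, delete both glued faces → V=50, E=112, F=64.
Check: V − E + F = 50 − 112 + 64 = 2.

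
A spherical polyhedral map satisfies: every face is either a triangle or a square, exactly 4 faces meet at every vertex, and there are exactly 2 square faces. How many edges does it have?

Let x be the number of triangles; then F = 2 + x.
Edge–face incidences: 2E = 4·2 + 3·x = 8 + 3x.
Every vertex has degree 4, so 4V = 2E.
Euler: V − E + F = 2 ⇒ (2E)/4 − E + (2 + x) = 2.
Multiply by 8: 2·(2E) − 4·(2E) + 8·(2 + x) = 16, i.e. 16 + 8x − 2·(8 + 3x) = 16.
Collecting terms: 2x = 16, so x = 8.
Then 2E = 8 + 3·8 = 32, so E = 16, V = 2E/4 = 8, F = 2 + 8 = 10.

16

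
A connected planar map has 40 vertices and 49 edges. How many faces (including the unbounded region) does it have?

Euler's formula for a connected plane graph: V − E + F = 2, so F = 2 − 40 + 49 = 11.

11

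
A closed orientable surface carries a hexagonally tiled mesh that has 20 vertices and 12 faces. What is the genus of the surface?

3

Every face is a hexagon, so 2E = 6·12 = 72, giving E = 36.
χ = V − E + F = 20 − 36 + 12 = -4.
For a closed orientable surface χ = 2 − 2g, so g = (2 − (-4))/2 = 3.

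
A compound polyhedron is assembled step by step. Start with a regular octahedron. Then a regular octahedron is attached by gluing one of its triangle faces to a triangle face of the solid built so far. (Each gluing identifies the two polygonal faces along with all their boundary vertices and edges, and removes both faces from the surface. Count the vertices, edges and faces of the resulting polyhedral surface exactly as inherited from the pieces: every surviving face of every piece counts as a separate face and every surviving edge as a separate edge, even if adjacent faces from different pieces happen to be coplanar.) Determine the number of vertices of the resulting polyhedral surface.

A regular octahedron: V=6, E=12, F=8.
Attach a regular octahedron (V=6, E=12, F=8) along a 3-gon: merge 3 vertices and 3 edges, delete both glued faces → V=9, E=21, F=14.
Check: V − E + F = 9 − 21 + 14 = 2.

9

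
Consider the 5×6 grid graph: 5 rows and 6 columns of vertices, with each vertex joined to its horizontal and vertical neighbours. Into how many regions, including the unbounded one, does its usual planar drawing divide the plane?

21

The grid has V = 5·6 = 30 vertices and E = 5·5 + 6·4 = 49 edges.
F = 2 − V + E = 2 − 30 + 49 = 21.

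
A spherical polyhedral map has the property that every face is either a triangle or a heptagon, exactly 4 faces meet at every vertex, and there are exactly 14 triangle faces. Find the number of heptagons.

2

Let x be the number of heptagons; then F = 14 + x.
Edge–face incidences: 2E = 3·14 + 7·x = 42 + 7x.
Every vertex has degree 4, so 4V = 2E.
Euler: V − E + F = 2 ⇒ (2E)/4 − E + (14 + x) = 2.
Multiply by 8: 2·(2E) − 4·(2E) + 8·(14 + x) = 16, i.e. 112 + 8x − 2·(42 + 7x) = 16.
Collecting terms: −6x + 28 = 16, so −6x = −12, so x = 2.
Then 2E = 42 + 7·2 = 56, so E = 28, V = 2E/4 = 14, F = 14 + 2 = 16.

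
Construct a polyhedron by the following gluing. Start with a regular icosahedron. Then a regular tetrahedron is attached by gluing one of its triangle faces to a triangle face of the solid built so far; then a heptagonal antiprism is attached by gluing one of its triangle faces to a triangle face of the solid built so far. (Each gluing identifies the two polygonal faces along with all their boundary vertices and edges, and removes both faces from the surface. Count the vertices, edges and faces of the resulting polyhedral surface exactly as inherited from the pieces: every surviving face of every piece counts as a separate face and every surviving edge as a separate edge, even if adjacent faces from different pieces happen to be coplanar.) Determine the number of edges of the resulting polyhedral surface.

A regular icosahedron: V=12, E=30, F=20.
Attach a regular tetrahedron (V=4, E=6, F=4) along a 3-gon: merge 3 vertices and 3 edges, delete both glued faces → V=13, E=33, F=22.
Attach a heptagonal antiprism (V=14, E=28, F=16) along a 3-gon: merge 3 vertices and 3 edges, delete both glued faces → V=24, E=58, F=36.
Check: V − E + F = 24 − 58 + 36 = 2.

58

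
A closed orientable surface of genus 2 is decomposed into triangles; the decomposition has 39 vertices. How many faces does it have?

82

χ = 2 − 2·2 = -2, and every face is a triangle so 3F = 2E.
V − E + F = -2 with E = 3F/2 gives 39 − (3/2 − 1)·F = -2, so F = 82 and E = 123.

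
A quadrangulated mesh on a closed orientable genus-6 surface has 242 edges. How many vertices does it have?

χ = 2 − 2·6 = -10, and every face is a square so 4F = 2E.
F = 2E/4 = 121. Then V = -10 + E − F = -10 + 242 − 121 = 111.

111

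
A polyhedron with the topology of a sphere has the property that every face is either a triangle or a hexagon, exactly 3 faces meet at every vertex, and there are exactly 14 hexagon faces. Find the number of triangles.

Let x be the number of triangles; then F = 14 + x.
Edge–face incidences: 2E = 6·14 + 3·x = 84 + 3x.
Every vertex has degree 3, so 3V = 2E.
Euler: V − E + F = 2 ⇒ (2E)/3 − E + (14 + x) = 2.
Multiply by 6: 2·(2E) − 3·(2E) + 6·(14 + x) = 12, i.e. 84 + 6x − (84 + 3x) = 12.
Collecting terms: 3x = 12, so x = 4.
Then 2E = 84 + 3·4 = 96, so E = 48, V = 2E/3 = 32, F = 14 + 4 = 18.

4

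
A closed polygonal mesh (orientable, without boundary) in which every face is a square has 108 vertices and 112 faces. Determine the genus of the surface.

3

Every face is a square, so 2E = 4·112 = 448, giving E = 224.
χ = V − E + F = 108 − 224 + 112 = -4.
For a closed orientable surface χ = 2 − 2g, so g = (2 − (-4))/2 = 3.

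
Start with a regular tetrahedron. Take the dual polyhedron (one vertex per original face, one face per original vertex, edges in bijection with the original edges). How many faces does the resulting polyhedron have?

The base solid has V = 4, E = 6, F = 4.
The dual swaps V and F and preserves E: V′ = F = 4, E′ = E = 6, F′ = V = 4.

4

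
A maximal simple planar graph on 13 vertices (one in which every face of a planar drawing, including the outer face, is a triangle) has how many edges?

33

In a plane triangulation 3F = 2E and V − E + F = 2, so E = 3V − 6 = 3·13 − 6 = 33.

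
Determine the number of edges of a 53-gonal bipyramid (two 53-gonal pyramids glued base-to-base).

A bipyramid over an n-gon has 2n triangular faces and n + 2 vertices: V = 53 + 2 = 55, E = 3·53 = 159, F = 2·53 = 106.

159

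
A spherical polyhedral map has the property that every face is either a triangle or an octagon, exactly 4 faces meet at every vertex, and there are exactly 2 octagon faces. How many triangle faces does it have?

Let x be the number of triangles; then F = 2 + x.
Edge–face incidences: 2E = 8·2 + 3·x = 16 + 3x.
Every vertex has degree 4, so 4V = 2E.
Euler: V − E + F = 2 ⇒ (2E)/4 − E + (2 + x) = 2.
Multiply by 8: 2·(2E) − 4·(2E) + 8·(2 + x) = 16, i.e. 16 + 8x − 2·(16 + 3x) = 16.
Collecting terms: 2x − 16 = 16, so 2x = 32, so x = 16.
Then 2E = 16 + 3·16 = 64, so E = 32, V = 2E/4 = 16, F = 2 + 16 = 18.

16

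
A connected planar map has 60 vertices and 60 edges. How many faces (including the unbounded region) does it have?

Euler's formula for a connected plane graph: V − E + F = 2, so F = 2 − 60 + 60 = 2.

2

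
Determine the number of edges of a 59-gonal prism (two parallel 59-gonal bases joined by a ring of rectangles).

177

A prism on an n-gon has two n-gon bases and n rectangular sides: V = 2·59 = 118, E = 3·59 = 177, F = 59 + 2 = 61.
Check: V − E + F = 118 − 177 + 61 = 2.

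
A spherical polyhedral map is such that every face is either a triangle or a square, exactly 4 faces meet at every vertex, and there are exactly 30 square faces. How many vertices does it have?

36

Let x be the number of triangles; then F = 30 + x.
Edge–face incidences: 2E = 4·30 + 3·x = 120 + 3x.
Every vertex has degree 4, so 4V = 2E.
Euler: V − E + F = 2 ⇒ (2E)/4 − E + (30 + x) = 2.
Multiply by 8: 2·(2E) − 4·(2E) + 8·(30 + x) = 16, i.e. 240 + 8x − 2·(120 + 3x) = 16.
Collecting terms: 2x = 16, so x = 8.
Then 2E = 120 + 3·8 = 144, so E = 72, V = 2E/4 = 36, F = 30 + 8 = 38.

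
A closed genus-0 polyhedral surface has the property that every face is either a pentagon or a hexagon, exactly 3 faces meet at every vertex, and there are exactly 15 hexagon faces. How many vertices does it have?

Let x be the number of pentagons; then F = 15 + x.
Edge–face incidences: 2E = 6·15 + 5·x = 90 + 5x.
Every vertex has degree 3, so 3V = 2E.
Euler: V − E + F = 2 ⇒ (2E)/3 − E + (15 + x) = 2.
Multiply by 6: 2·(2E) − 3·(2E) + 6·(15 + x) = 12, i.e. 90 + 6x − (90 + 5x) = 12.
Collecting terms: x = 12.
Then 2E = 90 + 5·12 = 150, so E = 75, V = 2E/3 = 50, F = 15 + 12 = 27.

50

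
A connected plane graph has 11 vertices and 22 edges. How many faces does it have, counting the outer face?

13

Euler's formula for a connected plane graph: V − E + F = 2, so F = 2 − 11 + 22 = 13.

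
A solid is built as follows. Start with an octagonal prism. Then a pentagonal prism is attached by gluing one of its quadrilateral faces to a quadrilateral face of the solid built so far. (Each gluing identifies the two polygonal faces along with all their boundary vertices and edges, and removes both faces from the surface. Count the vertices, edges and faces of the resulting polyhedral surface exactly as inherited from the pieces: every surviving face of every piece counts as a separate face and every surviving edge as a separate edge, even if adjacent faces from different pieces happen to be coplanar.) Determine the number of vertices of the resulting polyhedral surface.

An octagonal prism: V=16, E=24, F=10.
Attach a pentagonal prism (V=10, E=15, F=7) along a 4-gon: merge 4 vertices and 4 edges, delete both glued faces → V=22, E=35, F=15.
Check: V − E + F = 22 − 35 + 15 = 2.

22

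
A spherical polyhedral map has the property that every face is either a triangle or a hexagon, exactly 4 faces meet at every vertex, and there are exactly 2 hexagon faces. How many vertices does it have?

12

Let x be the number of triangles; then F = 2 + x.
Edge–face incidences: 2E = 6·2 + 3·x = 12 + 3x.
Every vertex has degree 4, so 4V = 2E.
Euler: V − E + F = 2 ⇒ (2E)/4 − E + (2 + x) = 2.
Multiply by 8: 2·(2E) − 4·(2E) + 8·(2 + x) = 16, i.e. 16 + 8x − 2·(12 + 3x) = 16.
Collecting terms: 2x − 8 = 16, so 2x = 24, so x = 12.
Then 2E = 12 + 3·12 = 48, so E = 24, V = 2E/4 = 12, F = 2 + 12 = 14.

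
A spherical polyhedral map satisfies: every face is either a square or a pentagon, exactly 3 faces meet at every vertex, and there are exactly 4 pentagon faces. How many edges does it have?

18

Let x be the number of squares; then F = 4 + x.
Edge–face incidences: 2E = 5·4 + 4·x = 20 + 4x.
Every vertex has degree 3, so 3V = 2E.
Euler: V − E + F = 2 ⇒ (2E)/3 − E + (4 + x) = 2.
Multiply by 6: 2·(2E) − 3·(2E) + 6·(4 + x) = 12, i.e. 24 + 6x − (20 + 4x) = 12.
Collecting terms: 2x + 4 = 12, so 2x = 8, so x = 4.
Then 2E = 20 + 4·4 = 36, so E = 18, V = 2E/3 = 12, F = 4 + 4 = 8.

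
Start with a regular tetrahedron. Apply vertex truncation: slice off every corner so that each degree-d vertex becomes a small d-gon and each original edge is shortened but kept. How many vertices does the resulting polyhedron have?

The base solid has V = 4, E = 6, F = 4.
Truncation replaces each original edge-end by a new vertex, so V′ = 2E = 12.
Each original edge survives, and each old vertex of degree d contributes d new edges; summing degrees gives Σd = 2E, so E′ = E + 2E = 3E = 18.
Each original face survives and each original vertex becomes one new face: F′ = F + V = 8.

12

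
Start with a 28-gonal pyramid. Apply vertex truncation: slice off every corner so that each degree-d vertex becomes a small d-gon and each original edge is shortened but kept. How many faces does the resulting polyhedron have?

58

The base solid has V = 29, E = 56, F = 29.
Truncation replaces each original edge-end by a new vertex, so V′ = 2E = 112.
Each original edge survives, and each old vertex of degree d contributes d new edges; summing degrees gives Σd = 2E, so E′ = E + 2E = 3E = 168.
Each original face survives and each original vertex becomes one new face: F′ = F + V = 58.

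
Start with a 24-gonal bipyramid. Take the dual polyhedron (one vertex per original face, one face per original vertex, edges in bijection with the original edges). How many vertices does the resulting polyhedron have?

The base solid has V = 26, E = 72, F = 48.
The dual swaps V and F and preserves E: V′ = F = 48, E′ = E = 72, F′ = V = 26.

48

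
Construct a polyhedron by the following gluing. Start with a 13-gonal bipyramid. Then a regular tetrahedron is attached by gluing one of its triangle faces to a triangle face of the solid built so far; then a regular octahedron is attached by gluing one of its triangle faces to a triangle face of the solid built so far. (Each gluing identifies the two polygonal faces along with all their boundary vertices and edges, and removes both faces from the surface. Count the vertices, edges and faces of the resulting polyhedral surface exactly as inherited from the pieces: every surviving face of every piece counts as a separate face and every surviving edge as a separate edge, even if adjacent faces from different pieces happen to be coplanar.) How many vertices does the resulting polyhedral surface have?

A 13-gonal bipyramid: V=15, E=39, F=26.
Attach a regular tetrahedron (V=4, E=6, F=4) along a 3-gon: merge 3 vertices and 3 edges, delete both glued faces → V=16, E=42, F=28.
Attach a regular octahedron (V=6, E=12, F=8) along a 3-gon: merge 3 vertices and 3 edges, delete both glued faces → V=19, E=51, F=34.
Check: V − E + F = 19 − 51 + 34 = 2.

19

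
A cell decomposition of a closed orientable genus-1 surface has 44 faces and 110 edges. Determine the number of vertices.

66

For a closed orientable surface of genus 1, χ = 2 − 2·1 = 0.
V = 0 + E − F = 0 + 110 − 44 = 66.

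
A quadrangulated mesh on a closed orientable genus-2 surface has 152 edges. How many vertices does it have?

74

χ = 2 − 2·2 = -2, and every face is a square so 4F = 2E.
F = 2E/4 = 76. Then V = -2 + E − F = -2 + 152 − 76 = 74.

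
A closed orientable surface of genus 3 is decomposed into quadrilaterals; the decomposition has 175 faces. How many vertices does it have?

χ = 2 − 2·3 = -4, and every face is a square so 4F = 2E.
E = 4·175/2 = 350. Then V = -4 + E − F = -4 + 350 − 175 = 171.

171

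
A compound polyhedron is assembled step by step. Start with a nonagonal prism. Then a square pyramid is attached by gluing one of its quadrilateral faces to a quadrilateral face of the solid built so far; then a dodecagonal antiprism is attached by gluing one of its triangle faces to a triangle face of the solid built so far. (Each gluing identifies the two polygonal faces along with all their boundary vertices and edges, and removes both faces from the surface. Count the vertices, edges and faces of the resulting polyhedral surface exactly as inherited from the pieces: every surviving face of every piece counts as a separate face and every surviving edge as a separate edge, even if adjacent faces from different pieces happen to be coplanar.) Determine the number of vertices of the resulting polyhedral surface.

A nonagonal prism: V=18, E=27, F=11.
Attach a square pyramid (V=5, E=8, F=5) along a 4-gon: merge 4 vertices and 4 edges, delete both glued faces → V=19, E=31, F=14.
Attach a dodecagonal antiprism (V=24, E=48, F=26) along a 3-gon: merge 3 vertices and 3 edges, delete both glued faces → V=40, E=76, F=38.
Check: V − E + F = 40 − 76 + 38 = 2.

40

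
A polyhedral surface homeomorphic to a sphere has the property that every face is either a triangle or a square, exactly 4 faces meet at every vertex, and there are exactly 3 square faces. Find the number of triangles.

Let x be the number of triangles; then F = 3 + x.
Edge–face incidences: 2E = 4·3 + 3·x = 12 + 3x.
Every vertex has degree 4, so 4V = 2E.
Euler: V − E + F = 2 ⇒ (2E)/4 − E + (3 + x) = 2.
Multiply by 8: 2·(2E) − 4·(2E) + 8·(3 + x) = 16, i.e. 24 + 8x − 2·(12 + 3x) = 16.
Collecting terms: 2x = 16, so x = 8.
Then 2E = 12 + 3·8 = 36, so E = 18, V = 2E/4 = 9, F = 3 + 8 = 11.

8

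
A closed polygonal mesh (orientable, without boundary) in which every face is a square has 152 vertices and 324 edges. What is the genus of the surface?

Every face is a square and each edge borders two faces, so 4F = 2·324, giving F = 162.
χ = V − E + F = 152 − 324 + 162 = -10.
For a closed orientable surface χ = 2 − 2g, so g = (2 − (-10))/2 = 6.

6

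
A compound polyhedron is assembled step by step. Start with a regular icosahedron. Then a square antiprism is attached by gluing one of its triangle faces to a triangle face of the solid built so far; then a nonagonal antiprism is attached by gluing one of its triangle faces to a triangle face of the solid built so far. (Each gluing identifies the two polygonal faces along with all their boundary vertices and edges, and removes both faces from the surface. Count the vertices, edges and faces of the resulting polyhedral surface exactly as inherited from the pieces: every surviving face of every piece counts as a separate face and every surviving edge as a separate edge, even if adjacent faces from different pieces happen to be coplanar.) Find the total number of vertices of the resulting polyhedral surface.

A regular icosahedron: V=12, E=30, F=20.
Attach a square antiprism (V=8, E=16, F=10) along a 3-gon: merge 3 vertices and 3 edges, delete both glued faces → V=17, E=43, F=28.
Attach a nonagonal antiprism (V=18, E=36, F=20) along a 3-gon: merge 3 vertices and 3 edges, delete both glued faces → V=32, E=76, F=46.
Check: V − E + F = 32 − 76 + 46 = 2.

32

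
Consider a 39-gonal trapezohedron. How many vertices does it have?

The n-trapezohedron (dual of the n-antiprism) has V = 2·39 + 2 = 80, E = 4·39 = 156, F = 2·39 = 78.

80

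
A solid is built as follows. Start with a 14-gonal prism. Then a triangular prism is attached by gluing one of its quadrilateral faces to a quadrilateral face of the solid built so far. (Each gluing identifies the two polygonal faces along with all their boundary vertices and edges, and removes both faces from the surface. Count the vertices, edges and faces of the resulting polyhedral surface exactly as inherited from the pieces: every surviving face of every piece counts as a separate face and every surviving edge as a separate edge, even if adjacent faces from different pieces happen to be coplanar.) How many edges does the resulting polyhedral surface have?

A 14-gonal prism: V=28, E=42, F=16.
Attach a triangular prism (V=6, E=9, F=5) along a 4-gon: merge 4 vertices and 4 edges, delete both glued faces → V=30, E=47, F=19.
Check: V − E + F = 30 − 47 + 19 = 2.

47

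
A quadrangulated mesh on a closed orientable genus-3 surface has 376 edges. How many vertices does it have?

184

χ = 2 − 2·3 = -4, and every face is a square so 4F = 2E.
F = 2E/4 = 188. Then V = -4 + E − F = -4 + 376 − 188 = 184.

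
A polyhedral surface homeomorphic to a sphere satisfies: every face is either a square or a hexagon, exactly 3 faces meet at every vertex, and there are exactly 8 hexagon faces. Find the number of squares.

Let x be the number of squares; then F = 8 + x.
Edge–face incidences: 2E = 6·8 + 4·x = 48 + 4x.
Every vertex has degree 3, so 3V = 2E.
Euler: V − E + F = 2 ⇒ (2E)/3 − E + (8 + x) = 2.
Multiply by 6: 2·(2E) − 3·(2E) + 6·(8 + x) = 12, i.e. 48 + 6x − (48 + 4x) = 12.
Collecting terms: 2x = 12, so x = 6.
Then 2E = 48 + 4·6 = 72, so E = 36, V = 2E/3 = 24, F = 8 + 6 = 14.

6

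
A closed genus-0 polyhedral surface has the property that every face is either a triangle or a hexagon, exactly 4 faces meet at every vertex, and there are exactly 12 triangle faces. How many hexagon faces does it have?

2

Let x be the number of hexagons; then F = 12 + x.
Edge–face incidences: 2E = 3·12 + 6·x = 36 + 6x.
Every vertex has degree 4, so 4V = 2E.
Euler: V − E + F = 2 ⇒ (2E)/4 − E + (12 + x) = 2.
Multiply by 8: 2·(2E) − 4·(2E) + 8·(12 + x) = 16, i.e. 96 + 8x − 2·(36 + 6x) = 16.
Collecting terms: −4x + 24 = 16, so −4x = −8, so x = 2.
Then 2E = 36 + 6·2 = 48, so E = 24, V = 2E/4 = 12, F = 12 + 2 = 14.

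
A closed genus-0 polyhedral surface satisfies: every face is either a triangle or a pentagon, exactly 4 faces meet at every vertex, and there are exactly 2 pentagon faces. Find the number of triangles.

Let x be the number of triangles; then F = 2 + x.
Edge–face incidences: 2E = 5·2 + 3·x = 10 + 3x.
Every vertex has degree 4, so 4V = 2E.
Euler: V − E + F = 2 ⇒ (2E)/4 − E + (2 + x) = 2.
Multiply by 8: 2·(2E) − 4·(2E) + 8·(2 + x) = 16, i.e. 16 + 8x − 2·(10 + 3x) = 16.
Collecting terms: 2x − 4 = 16, so 2x = 20, so x = 10.
Then 2E = 10 + 3·10 = 40, so E = 20, V = 2E/4 = 10, F = 2 + 10 = 12.

10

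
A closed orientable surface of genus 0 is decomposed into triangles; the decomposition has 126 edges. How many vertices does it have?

44

χ = 2 − 2·0 = 2, and every face is a triangle so 3F = 2E.
F = 2E/3 = 84. Then V = 2 + E − F = 2 + 126 − 84 = 44.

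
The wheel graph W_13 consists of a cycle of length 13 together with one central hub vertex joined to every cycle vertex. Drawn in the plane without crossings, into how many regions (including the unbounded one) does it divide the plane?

14

W_13 has V = 13 + 1 = 14 vertices and E = 2·13 = 26 edges.
By Euler's formula F = 2 − V + E = 2 − 14 + 26 = 14.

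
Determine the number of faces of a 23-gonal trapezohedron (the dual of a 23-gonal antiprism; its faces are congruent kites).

The n-trapezohedron (dual of the n-antiprism) has V = 2·23 + 2 = 48, E = 4·23 = 92, F = 2·23 = 46.

46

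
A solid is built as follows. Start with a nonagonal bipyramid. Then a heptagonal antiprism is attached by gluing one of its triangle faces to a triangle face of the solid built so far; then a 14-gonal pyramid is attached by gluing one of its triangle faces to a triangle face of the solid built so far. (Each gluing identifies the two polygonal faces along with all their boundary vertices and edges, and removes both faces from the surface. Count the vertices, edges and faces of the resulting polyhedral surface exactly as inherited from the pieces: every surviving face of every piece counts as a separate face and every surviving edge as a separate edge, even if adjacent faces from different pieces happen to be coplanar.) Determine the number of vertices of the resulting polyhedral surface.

A nonagonal bipyramid: V=11, E=27, F=18.
Attach a heptagonal antiprism (V=14, E=28, F=16) along a 3-gon: merge 3 vertices and 3 edges, delete both glued faces → V=22, E=52, F=32.
Attach a 14-gonal pyramid (V=15, E=28, F=15) along a 3-gon: merge 3 vertices and 3 edges, delete both glued faces → V=34, E=77, F=45.
Check: V − E + F = 34 − 77 + 45 = 2.

34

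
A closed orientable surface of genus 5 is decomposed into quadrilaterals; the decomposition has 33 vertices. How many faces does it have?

41

χ = 2 − 2·5 = -8, and every face is a square so 4F = 2E.
V − E + F = -8 with E = 4F/2 gives 33 − (4/2 − 1)·F = -8, so F = 41 and E = 82.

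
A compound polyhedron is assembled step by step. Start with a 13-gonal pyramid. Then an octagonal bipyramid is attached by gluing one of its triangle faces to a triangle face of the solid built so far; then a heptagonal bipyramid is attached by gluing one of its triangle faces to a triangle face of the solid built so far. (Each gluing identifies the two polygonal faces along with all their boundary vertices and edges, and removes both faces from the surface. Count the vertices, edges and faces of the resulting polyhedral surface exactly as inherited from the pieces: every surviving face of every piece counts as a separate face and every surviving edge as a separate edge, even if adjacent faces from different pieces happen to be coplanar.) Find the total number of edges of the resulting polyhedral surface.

A 13-gonal pyramid: V=14, E=26, F=14.
Attach an octagonal bipyramid (V=10, E=24, F=16) along a 3-gon: merge 3 vertices and 3 edges, delete both glued faces → V=21, E=47, F=28.
Attach a heptagonal bipyramid (V=9, E=21, F=14) along a 3-gon: merge 3 vertices and 3 edges, delete both glued faces → V=27, E=65, F=40.
Check: V − E + F = 27 − 65 + 40 = 2.

65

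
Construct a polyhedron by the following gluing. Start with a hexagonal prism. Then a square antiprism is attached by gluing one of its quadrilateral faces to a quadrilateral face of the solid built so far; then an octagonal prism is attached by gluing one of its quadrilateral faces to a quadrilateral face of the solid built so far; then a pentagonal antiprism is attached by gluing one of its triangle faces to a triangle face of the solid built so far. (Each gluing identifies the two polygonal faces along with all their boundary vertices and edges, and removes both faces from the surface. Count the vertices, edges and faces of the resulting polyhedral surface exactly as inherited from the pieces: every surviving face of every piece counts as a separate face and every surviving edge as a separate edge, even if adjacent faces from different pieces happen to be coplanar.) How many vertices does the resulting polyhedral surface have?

35

A hexagonal prism: V=12, E=18, F=8.
Attach a square antiprism (V=8, E=16, F=10) along a 4-gon: merge 4 vertices and 4 edges, delete both glued faces → V=16, E=30, F=16.
Attach an octagonal prism (V=16, E=24, F=10) along a 4-gon: merge 4 vertices and 4 edges, delete both glued faces → V=28, E=50, F=24.
Attach a pentagonal antiprism (V=10, E=20, F=12) along a 3-gon: merge 3 vertices and 3 edges, delete both glued faces → V=35, E=67, F=34.
Check: V − E + F = 35 − 67 + 34 = 2.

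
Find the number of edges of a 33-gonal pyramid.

A pyramid on an n-gon base has one n-gon and n triangles: V = 33 + 1 = 34, E = 2·33 = 66, F = 33 + 1 = 34.
Check: V − E + F = 34 − 66 + 34 = 2.

66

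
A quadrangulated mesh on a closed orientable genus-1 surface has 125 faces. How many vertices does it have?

χ = 2 − 2·1 = 0, and every face is a square so 4F = 2E.
E = 4·125/2 = 250. Then V = 0 + E − F = 0 + 250 − 125 = 125.

125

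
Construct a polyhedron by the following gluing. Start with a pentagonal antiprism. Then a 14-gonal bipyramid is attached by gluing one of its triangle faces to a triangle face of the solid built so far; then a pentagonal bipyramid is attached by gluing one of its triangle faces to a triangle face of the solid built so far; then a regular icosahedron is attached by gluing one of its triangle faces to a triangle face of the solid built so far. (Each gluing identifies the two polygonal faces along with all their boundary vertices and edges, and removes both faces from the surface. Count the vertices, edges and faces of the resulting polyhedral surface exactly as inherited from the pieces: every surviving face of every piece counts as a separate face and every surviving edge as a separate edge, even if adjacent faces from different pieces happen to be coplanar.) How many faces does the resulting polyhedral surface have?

64

A pentagonal antiprism: V=10, E=20, F=12.
Attach a 14-gonal bipyramid (V=16, E=42, F=28) along a 3-gon: merge 3 vertices and 3 edges, delete both glued faces → V=23, E=59, F=38.
Attach a pentagonal bipyramid (V=7, E=15, F=10) along a 3-gon: merge 3 vertices and 3 edges, delete both glued faces → V=27, E=71, F=46.
Attach a regular icosahedron (V=12, E=30, F=20) along a 3-gon: merge 3 vertices and 3 edges, delete both glued faces → V=36, E=98, F=64.
Check: V − E + F = 36 − 98 + 64 = 2.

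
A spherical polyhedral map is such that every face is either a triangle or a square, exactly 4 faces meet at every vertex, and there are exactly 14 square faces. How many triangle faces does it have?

Let x be the number of triangles; then F = 14 + x.
Edge–face incidences: 2E = 4·14 + 3·x = 56 + 3x.
Every vertex has degree 4, so 4V = 2E.
Euler: V − E + F = 2 ⇒ (2E)/4 − E + (14 + x) = 2.
Multiply by 8: 2·(2E) − 4·(2E) + 8·(14 + x) = 16, i.e. 112 + 8x − 2·(56 + 3x) = 16.
Collecting terms: 2x = 16, so x = 8.
Then 2E = 56 + 3·8 = 80, so E = 40, V = 2E/4 = 20, F = 14 + 8 = 22.

8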